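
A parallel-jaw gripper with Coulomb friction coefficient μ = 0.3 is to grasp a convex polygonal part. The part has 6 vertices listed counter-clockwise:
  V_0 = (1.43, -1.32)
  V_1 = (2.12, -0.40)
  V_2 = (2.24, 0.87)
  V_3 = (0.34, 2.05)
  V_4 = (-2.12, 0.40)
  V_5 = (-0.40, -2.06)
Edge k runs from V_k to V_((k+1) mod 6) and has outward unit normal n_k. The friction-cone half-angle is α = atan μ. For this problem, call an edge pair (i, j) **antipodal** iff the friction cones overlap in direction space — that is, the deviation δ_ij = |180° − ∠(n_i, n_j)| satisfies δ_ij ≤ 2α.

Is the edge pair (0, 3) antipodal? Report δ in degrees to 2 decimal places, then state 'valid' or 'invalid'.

δ = 19.28°, valid

α = atan 0.3 = 16.70°;  2α = 33.40°
edge 0: e_0 = (+0.69, +0.92);  n_0 = (+0.8000, -0.6000)
edge 3: e_3 = (-2.46, -1.65);  n_3 = (-0.5570, +0.8305)
∠(n_0, n_3) = 160.72°
δ = |180° − 160.72°| = 19.28°
19.28° ≤ 2α = 33.40°  →  valid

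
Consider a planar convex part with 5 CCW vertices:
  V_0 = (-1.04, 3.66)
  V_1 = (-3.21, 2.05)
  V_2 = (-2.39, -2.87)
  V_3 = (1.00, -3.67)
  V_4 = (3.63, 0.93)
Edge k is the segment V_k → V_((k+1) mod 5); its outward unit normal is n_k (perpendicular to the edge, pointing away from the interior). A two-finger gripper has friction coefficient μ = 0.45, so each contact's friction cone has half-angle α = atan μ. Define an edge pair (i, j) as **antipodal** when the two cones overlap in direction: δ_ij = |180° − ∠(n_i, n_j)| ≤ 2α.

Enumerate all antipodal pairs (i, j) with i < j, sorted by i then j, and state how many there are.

count = 3; pairs: (0,3), (1,3), (2,4)

α = atan 0.45 = 24.23°;  2α = 48.46°
n_0 = (-0.5958, +0.8031)
n_1 = (-0.9864, -0.1644)
n_2 = (-0.2297, -0.9733)
n_3 = (+0.8681, -0.4963)
n_4 = (+0.5047, +0.8633)
  (0,1): δ = 117.11°  ·
  (0,2): δ = 49.85°  ·
  (0,3): δ = 23.67°  ✓
  (0,4): δ = 113.12°  ·
  (1,2): δ = 112.74°  ·
  (1,3): δ = 39.22°  ✓
  (1,4): δ = 50.23°  ·
  (2,3): δ = 106.48°  ·
  (2,4): δ = 17.03°  ✓
  (3,4): δ = 90.55°  ·
antipodal pairs: 3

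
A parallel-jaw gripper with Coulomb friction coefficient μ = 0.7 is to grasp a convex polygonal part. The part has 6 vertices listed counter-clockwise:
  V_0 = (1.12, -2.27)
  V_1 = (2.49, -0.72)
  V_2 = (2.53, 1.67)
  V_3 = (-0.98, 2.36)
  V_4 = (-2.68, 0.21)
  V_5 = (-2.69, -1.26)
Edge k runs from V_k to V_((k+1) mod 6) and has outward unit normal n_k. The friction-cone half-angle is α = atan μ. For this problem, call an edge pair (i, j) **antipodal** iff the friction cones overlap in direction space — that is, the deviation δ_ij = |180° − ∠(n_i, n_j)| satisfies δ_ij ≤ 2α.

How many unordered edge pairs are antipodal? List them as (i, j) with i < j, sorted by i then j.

α = atan 0.7 = 34.99°;  2α = 69.98°
n_0 = (+0.7493, -0.6623)
n_1 = (+0.9999, -0.0167)
n_2 = (+0.1929, +0.9812)
n_3 = (-0.7844, +0.6202)
n_4 = (-1.0000, +0.0068)
n_5 = (-0.2562, -0.9666)
  (0,1): δ = 139.49°  ·
  (0,2): δ = 59.65°  ✓
  (0,3): δ = 3.14°  ✓
  (0,4): δ = 41.08°  ✓
  (0,5): δ = 116.63°  ·
  (1,2): δ = 100.16°  ·
  (1,3): δ = 37.37°  ✓
  (1,4): δ = 0.57°  ✓
  (1,5): δ = 76.11°  ·
  (2,3): δ = 117.21°  ·
  (2,4): δ = 79.27°  ·
  (2,5): δ = 3.73°  ✓
  (3,4): δ = 142.06°  ·
  (3,5): δ = 66.51°  ✓
  (4,5): δ = 104.46°  ·
antipodal pairs: 7

count = 7; pairs: (0,2), (0,3), (0,4), (1,3), (1,4), (2,5), (3,5)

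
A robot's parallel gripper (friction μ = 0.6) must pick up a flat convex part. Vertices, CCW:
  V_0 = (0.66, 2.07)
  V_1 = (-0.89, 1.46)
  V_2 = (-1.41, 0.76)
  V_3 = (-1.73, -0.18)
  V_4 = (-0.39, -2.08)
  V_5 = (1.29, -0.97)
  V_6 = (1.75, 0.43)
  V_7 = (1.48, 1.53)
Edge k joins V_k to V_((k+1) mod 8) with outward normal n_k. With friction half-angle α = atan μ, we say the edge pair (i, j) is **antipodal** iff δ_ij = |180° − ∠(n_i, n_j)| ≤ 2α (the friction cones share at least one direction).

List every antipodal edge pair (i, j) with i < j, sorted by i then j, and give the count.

α = atan 0.6 = 30.96°;  2α = 61.93°
n_0 = (-0.3662, +0.9305)
n_1 = (-0.8027, +0.5963)
n_2 = (-0.9466, +0.3223)
n_3 = (-0.8172, -0.5763)
n_4 = (+0.5513, -0.8343)
n_5 = (+0.9500, -0.3122)
n_6 = (+0.9712, +0.2384)
n_7 = (+0.5500, +0.8352)
  (0,1): δ = 148.09°  ·
  (0,2): δ = 130.28°  ·
  (0,3): δ = 76.29°  ·
  (0,4): δ = 11.97°  ✓
  (0,5): δ = 50.33°  ✓
  (0,6): δ = 82.31°  ·
  (0,7): δ = 125.15°  ·
  (1,2): δ = 162.19°  ·
  (1,3): δ = 108.20°  ·
  (1,4): δ = 19.94°  ✓
  (1,5): δ = 18.42°  ✓
  (1,6): δ = 50.40°  ✓
  (1,7): δ = 93.24°  ·
  (2,3): δ = 126.01°  ·
  (2,4): δ = 37.75°  ✓
  (2,5): δ = 0.61°  ✓
  (2,6): δ = 32.59°  ✓
  (2,7): δ = 75.43°  ·
  (3,4): δ = 91.74°  ·
  (3,5): δ = 53.38°  ✓
  (3,6): δ = 21.40°  ✓
  (3,7): δ = 21.44°  ✓
  (4,5): δ = 141.64°  ·
  (4,6): δ = 109.66°  ·
  (4,7): δ = 66.82°  ·
  (5,6): δ = 148.02°  ·
  (5,7): δ = 105.18°  ·
  (6,7): δ = 137.16°  ·
antipodal pairs: 11

count = 11; pairs: (0,4), (0,5), (1,4), (1,5), (1,6), (2,4), (2,5), (2,6), (3,5), (3,6), (3,7)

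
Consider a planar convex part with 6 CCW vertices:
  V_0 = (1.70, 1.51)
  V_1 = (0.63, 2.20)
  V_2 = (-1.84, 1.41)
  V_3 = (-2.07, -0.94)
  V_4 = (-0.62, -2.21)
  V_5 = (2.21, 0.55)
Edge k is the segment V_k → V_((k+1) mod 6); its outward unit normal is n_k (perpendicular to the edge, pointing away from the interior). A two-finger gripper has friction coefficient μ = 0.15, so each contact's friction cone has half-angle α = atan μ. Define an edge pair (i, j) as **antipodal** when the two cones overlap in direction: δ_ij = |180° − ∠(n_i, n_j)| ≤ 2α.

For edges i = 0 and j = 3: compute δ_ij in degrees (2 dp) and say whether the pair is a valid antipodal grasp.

δ = 8.40°, valid

α = atan 0.15 = 8.53°;  2α = 17.06°
edge 0: e_0 = (-1.07, +0.69);  n_0 = (+0.5419, +0.8404)
edge 3: e_3 = (+1.45, -1.27);  n_3 = (-0.6589, -0.7523)
∠(n_0, n_3) = 171.60°
δ = |180° − 171.60°| = 8.40°
8.40° ≤ 2α = 17.06°  →  valid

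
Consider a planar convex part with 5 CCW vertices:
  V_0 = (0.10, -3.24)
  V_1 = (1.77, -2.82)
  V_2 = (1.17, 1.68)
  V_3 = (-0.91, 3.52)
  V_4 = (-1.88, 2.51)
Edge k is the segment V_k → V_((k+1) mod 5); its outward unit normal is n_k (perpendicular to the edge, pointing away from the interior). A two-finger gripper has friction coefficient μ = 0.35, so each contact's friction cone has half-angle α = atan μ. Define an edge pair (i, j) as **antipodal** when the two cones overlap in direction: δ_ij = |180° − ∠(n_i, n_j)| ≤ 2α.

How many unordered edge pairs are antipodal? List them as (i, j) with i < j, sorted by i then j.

count = 3; pairs: (0,3), (1,4), (2,4)

α = atan 0.35 = 19.29°;  2α = 38.58°
n_0 = (+0.2439, -0.9698)
n_1 = (+0.9912, +0.1322)
n_2 = (+0.6626, +0.7490)
n_3 = (-0.7212, +0.6927)
n_4 = (-0.9455, -0.3256)
  (0,1): δ = 96.52°  ·
  (0,2): δ = 55.61°  ·
  (0,3): δ = 32.04°  ✓
  (0,4): δ = 94.88°  ·
  (1,2): δ = 139.09°  ·
  (1,3): δ = 51.44°  ·
  (1,4): δ = 11.41°  ✓
  (2,3): δ = 92.35°  ·
  (2,4): δ = 29.50°  ✓
  (3,4): δ = 117.16°  ·
antipodal pairs: 3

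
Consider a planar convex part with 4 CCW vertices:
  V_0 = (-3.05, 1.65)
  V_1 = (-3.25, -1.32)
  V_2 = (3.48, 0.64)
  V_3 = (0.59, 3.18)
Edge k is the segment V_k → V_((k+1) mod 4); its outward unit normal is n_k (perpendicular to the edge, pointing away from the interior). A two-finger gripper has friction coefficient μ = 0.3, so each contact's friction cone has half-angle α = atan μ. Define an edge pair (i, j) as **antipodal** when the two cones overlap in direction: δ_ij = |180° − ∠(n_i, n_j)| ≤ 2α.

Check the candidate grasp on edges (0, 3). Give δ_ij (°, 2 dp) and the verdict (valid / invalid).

α = atan 0.3 = 16.70°;  2α = 33.40°
edge 0: e_0 = (-0.20, -2.97);  n_0 = (-0.9977, +0.0672)
edge 3: e_3 = (-3.64, -1.53);  n_3 = (-0.3875, +0.9219)
∠(n_0, n_3) = 63.35°
δ = |180° − 63.35°| = 116.65°
116.65° > 2α = 33.40°  →  invalid

δ = 116.65°, invalid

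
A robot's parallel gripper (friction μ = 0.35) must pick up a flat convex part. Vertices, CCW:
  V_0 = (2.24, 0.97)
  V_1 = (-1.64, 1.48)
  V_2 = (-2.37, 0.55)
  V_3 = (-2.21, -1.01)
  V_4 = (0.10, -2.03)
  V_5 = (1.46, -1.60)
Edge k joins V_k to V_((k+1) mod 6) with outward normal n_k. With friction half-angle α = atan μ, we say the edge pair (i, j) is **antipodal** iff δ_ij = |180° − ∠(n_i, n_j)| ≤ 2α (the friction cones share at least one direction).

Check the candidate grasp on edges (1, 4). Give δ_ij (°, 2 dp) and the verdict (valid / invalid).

α = atan 0.35 = 19.29°;  2α = 38.58°
edge 1: e_1 = (-0.73, -0.93);  n_1 = (-0.7866, +0.6174)
edge 4: e_4 = (+1.36, +0.43);  n_4 = (+0.3015, -0.9535)
∠(n_1, n_4) = 145.68°
δ = |180° − 145.68°| = 34.32°
34.32° ≤ 2α = 38.58°  →  valid

δ = 34.32°, valid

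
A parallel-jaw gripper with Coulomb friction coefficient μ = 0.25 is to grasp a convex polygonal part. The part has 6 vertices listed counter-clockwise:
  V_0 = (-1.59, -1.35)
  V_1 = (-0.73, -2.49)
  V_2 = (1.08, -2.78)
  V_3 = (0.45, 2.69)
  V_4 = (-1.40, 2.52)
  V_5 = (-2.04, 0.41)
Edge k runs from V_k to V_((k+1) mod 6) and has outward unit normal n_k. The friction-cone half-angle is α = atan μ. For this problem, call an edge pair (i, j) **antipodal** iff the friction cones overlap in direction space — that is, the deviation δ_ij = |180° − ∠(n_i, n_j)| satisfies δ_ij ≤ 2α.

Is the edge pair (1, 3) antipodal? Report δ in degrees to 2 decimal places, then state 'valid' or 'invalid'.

δ = 14.35°, valid

α = atan 0.25 = 14.04°;  2α = 28.07°
edge 1: e_1 = (+1.81, -0.29);  n_1 = (-0.1582, -0.9874)
edge 3: e_3 = (-1.85, -0.17);  n_3 = (-0.0915, +0.9958)
∠(n_1, n_3) = 165.65°
δ = |180° − 165.65°| = 14.35°
14.35° ≤ 2α = 28.07°  →  valid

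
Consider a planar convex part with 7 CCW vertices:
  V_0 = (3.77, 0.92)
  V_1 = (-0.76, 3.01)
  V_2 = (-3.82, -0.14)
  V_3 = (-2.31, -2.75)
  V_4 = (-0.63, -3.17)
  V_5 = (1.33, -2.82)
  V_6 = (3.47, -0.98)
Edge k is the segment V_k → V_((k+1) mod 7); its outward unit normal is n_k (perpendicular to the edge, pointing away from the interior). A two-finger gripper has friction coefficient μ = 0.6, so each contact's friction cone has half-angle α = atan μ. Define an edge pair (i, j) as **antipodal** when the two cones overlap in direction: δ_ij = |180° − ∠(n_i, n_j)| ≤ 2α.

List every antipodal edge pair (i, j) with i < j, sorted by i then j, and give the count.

count = 8; pairs: (0,2), (0,3), (0,4), (1,3), (1,4), (1,5), (1,6), (2,6)

α = atan 0.6 = 30.96°;  2α = 61.93°
n_0 = (+0.4189, +0.9080)
n_1 = (-0.7173, +0.6968)
n_2 = (-0.8656, -0.5008)
n_3 = (-0.2425, -0.9701)
n_4 = (+0.1758, -0.9844)
n_5 = (+0.6520, -0.7583)
n_6 = (+0.9878, -0.1560)
  (0,1): δ = 109.40°  ·
  (0,2): δ = 35.18°  ✓
  (0,3): δ = 10.73°  ✓
  (0,4): δ = 34.89°  ✓
  (0,5): δ = 65.46°  ·
  (0,6): δ = 105.79°  ·
  (1,2): δ = 105.78°  ·
  (1,3): δ = 59.87°  ✓
  (1,4): δ = 35.71°  ✓
  (1,5): δ = 5.14°  ✓
  (1,6): δ = 35.20°  ✓
  (2,3): δ = 134.09°  ·
  (2,4): δ = 109.93°  ·
  (2,5): δ = 79.36°  ·
  (2,6): δ = 39.02°  ✓
  (3,4): δ = 155.84°  ·
  (3,5): δ = 125.27°  ·
  (3,6): δ = 84.94°  ·
  (4,5): δ = 149.44°  ·
  (4,6): δ = 109.10°  ·
  (5,6): δ = 139.66°  ·
antipodal pairs: 8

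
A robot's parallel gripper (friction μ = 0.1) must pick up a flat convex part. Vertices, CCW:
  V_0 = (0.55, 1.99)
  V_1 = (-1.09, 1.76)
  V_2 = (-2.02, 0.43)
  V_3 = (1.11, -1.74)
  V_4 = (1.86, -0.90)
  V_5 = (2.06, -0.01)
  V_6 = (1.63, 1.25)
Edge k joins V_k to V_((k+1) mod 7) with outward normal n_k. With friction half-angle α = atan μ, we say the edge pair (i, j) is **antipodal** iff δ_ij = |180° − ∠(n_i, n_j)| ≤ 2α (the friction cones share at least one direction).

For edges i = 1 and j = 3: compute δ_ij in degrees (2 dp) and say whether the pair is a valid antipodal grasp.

α = atan 0.1 = 5.71°;  2α = 11.42°
edge 1: e_1 = (-0.93, -1.33);  n_1 = (-0.8195, +0.5730)
edge 3: e_3 = (+0.75, +0.84);  n_3 = (+0.7459, -0.6660)
∠(n_1, n_3) = 173.20°
δ = |180° − 173.20°| = 6.80°
6.80° ≤ 2α = 11.42°  →  valid

δ = 6.80°, valid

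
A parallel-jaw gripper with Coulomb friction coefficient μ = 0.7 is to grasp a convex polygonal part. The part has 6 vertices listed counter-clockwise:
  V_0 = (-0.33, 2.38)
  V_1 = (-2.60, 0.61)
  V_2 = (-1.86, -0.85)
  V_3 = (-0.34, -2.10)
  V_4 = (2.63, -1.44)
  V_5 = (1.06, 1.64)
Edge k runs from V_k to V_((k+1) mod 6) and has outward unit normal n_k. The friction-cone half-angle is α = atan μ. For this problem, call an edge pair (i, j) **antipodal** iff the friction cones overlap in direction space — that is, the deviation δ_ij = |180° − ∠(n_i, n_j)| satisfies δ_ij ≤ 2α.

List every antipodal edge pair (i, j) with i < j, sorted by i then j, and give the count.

count = 6; pairs: (0,3), (1,4), (1,5), (2,4), (2,5), (3,5)

α = atan 0.7 = 34.99°;  2α = 69.98°
n_0 = (-0.6149, +0.7886)
n_1 = (-0.8920, -0.4521)
n_2 = (-0.6352, -0.7724)
n_3 = (+0.2169, -0.9762)
n_4 = (+0.8909, +0.4541)
n_5 = (+0.4699, +0.8827)
  (0,1): δ = 101.07°  ·
  (0,2): δ = 77.38°  ·
  (0,3): δ = 25.42°  ✓
  (0,4): δ = 79.06°  ·
  (0,5): δ = 114.03°  ·
  (1,2): δ = 156.31°  ·
  (1,3): δ = 104.35°  ·
  (1,4): δ = 0.13°  ✓
  (1,5): δ = 35.09°  ✓
  (2,3): δ = 128.04°  ·
  (2,4): δ = 23.56°  ✓
  (2,5): δ = 11.40°  ✓
  (3,4): δ = 75.52°  ·
  (3,5): δ = 40.56°  ✓
  (4,5): δ = 145.04°  ·
antipodal pairs: 6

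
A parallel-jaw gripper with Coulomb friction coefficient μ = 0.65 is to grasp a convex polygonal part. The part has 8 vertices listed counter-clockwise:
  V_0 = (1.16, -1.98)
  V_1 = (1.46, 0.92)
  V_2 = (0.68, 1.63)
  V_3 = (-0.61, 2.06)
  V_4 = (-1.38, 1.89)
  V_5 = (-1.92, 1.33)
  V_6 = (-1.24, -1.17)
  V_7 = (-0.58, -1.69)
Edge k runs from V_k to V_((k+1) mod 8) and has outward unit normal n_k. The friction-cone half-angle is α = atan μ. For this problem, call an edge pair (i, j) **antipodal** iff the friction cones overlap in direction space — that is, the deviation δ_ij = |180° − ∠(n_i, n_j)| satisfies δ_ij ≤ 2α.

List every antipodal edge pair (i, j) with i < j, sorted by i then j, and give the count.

α = atan 0.65 = 33.02°;  2α = 66.05°
n_0 = (+0.9947, -0.1029)
n_1 = (+0.6731, +0.7395)
n_2 = (+0.3162, +0.9487)
n_3 = (-0.2156, +0.9765)
n_4 = (-0.7198, +0.6941)
n_5 = (-0.9649, -0.2625)
n_6 = (-0.6189, -0.7855)
n_7 = (-0.1644, -0.9864)
  (0,1): δ = 126.40°  ·
  (0,2): δ = 102.53°  ·
  (0,3): δ = 71.64°  ·
  (0,4): δ = 38.05°  ✓
  (0,5): δ = 21.12°  ✓
  (0,6): δ = 57.67°  ✓
  (0,7): δ = 86.44°  ·
  (1,2): δ = 156.12°  ·
  (1,3): δ = 125.24°  ·
  (1,4): δ = 91.65°  ·
  (1,5): δ = 32.47°  ✓
  (1,6): δ = 4.08°  ✓
  (1,7): δ = 32.85°  ✓
  (2,3): δ = 149.12°  ·
  (2,4): δ = 115.52°  ·
  (2,5): δ = 56.35°  ✓
  (2,6): δ = 19.80°  ✓
  (2,7): δ = 8.97°  ✓
  (3,4): δ = 146.41°  ·
  (3,5): δ = 87.23°  ·
  (3,6): δ = 50.68°  ✓
  (3,7): δ = 21.91°  ✓
  (4,5): δ = 120.83°  ·
  (4,6): δ = 84.28°  ·
  (4,7): δ = 55.50°  ✓
  (5,6): δ = 143.45°  ·
  (5,7): δ = 114.68°  ·
  (6,7): δ = 151.23°  ·
antipodal pairs: 12

count = 12; pairs: (0,4), (0,5), (0,6), (1,5), (1,6), (1,7), (2,5), (2,6), (2,7), (3,6), (3,7), (4,7)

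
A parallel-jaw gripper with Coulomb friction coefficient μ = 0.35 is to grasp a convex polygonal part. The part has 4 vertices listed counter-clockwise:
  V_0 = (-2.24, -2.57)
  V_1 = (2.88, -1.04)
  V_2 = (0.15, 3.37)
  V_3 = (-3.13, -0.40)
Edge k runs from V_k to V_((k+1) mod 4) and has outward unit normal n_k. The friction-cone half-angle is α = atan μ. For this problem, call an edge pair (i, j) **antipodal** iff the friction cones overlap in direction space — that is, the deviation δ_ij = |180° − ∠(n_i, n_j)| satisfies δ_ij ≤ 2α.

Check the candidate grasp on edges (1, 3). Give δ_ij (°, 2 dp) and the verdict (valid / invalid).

δ = 9.46°, valid

α = atan 0.35 = 19.29°;  2α = 38.58°
edge 1: e_1 = (-2.73, +4.41);  n_1 = (+0.8503, +0.5264)
edge 3: e_3 = (+0.89, -2.17);  n_3 = (-0.9252, -0.3795)
∠(n_1, n_3) = 170.54°
δ = |180° − 170.54°| = 9.46°
9.46° ≤ 2α = 38.58°  →  valid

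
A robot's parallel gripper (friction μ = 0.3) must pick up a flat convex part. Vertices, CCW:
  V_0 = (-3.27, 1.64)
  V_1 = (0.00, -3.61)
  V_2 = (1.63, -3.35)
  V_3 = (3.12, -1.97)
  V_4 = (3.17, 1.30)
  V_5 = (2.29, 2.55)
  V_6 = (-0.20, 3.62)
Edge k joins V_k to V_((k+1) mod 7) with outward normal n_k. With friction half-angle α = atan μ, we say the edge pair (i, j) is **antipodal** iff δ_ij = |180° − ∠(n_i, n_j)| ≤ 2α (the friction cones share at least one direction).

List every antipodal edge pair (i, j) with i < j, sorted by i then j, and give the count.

count = 5; pairs: (0,3), (0,4), (1,5), (1,6), (2,6)

α = atan 0.3 = 16.70°;  2α = 33.40°
n_0 = (-0.8488, -0.5287)
n_1 = (+0.1575, -0.9875)
n_2 = (+0.6795, -0.7337)
n_3 = (+0.9999, -0.0153)
n_4 = (+0.8177, +0.5757)
n_5 = (+0.3948, +0.9188)
n_6 = (-0.5420, +0.8404)
  (0,1): δ = 112.85°  ·
  (0,2): δ = 79.11°  ·
  (0,3): δ = 32.79°  ✓
  (0,4): δ = 3.23°  ✓
  (0,5): δ = 34.83°  ·
  (0,6): δ = 90.90°  ·
  (1,2): δ = 146.26°  ·
  (1,3): δ = 99.94°  ·
  (1,4): δ = 63.92°  ·
  (1,5): δ = 32.32°  ✓
  (1,6): δ = 23.76°  ✓
  (2,3): δ = 133.68°  ·
  (2,4): δ = 97.66°  ·
  (2,5): δ = 66.06°  ·
  (2,6): δ = 9.99°  ✓
  (3,4): δ = 143.98°  ·
  (3,5): δ = 112.38°  ·
  (3,6): δ = 56.30°  ·
  (4,5): δ = 148.40°  ·
  (4,6): δ = 92.33°  ·
  (5,6): δ = 123.93°  ·
antipodal pairs: 5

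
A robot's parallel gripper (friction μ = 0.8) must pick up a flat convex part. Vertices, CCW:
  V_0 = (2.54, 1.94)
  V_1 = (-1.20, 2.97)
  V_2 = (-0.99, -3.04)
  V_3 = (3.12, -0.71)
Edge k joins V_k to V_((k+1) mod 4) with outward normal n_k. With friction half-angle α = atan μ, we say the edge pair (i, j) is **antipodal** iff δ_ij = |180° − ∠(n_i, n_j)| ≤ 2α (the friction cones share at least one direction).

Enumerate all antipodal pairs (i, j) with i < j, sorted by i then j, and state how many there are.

count = 4; pairs: (0,1), (0,2), (1,2), (1,3)

α = atan 0.8 = 38.66°;  2α = 77.32°
n_0 = (+0.2655, +0.9641)
n_1 = (-0.9994, -0.0349)
n_2 = (+0.4932, -0.8699)
n_3 = (+0.9769, +0.2138)
  (0,1): δ = 72.60°  ✓
  (0,2): δ = 44.95°  ✓
  (0,3): δ = 117.74°  ·
  (1,2): δ = 62.45°  ✓
  (1,3): δ = 10.34°  ✓
  (2,3): δ = 107.20°  ·
antipodal pairs: 4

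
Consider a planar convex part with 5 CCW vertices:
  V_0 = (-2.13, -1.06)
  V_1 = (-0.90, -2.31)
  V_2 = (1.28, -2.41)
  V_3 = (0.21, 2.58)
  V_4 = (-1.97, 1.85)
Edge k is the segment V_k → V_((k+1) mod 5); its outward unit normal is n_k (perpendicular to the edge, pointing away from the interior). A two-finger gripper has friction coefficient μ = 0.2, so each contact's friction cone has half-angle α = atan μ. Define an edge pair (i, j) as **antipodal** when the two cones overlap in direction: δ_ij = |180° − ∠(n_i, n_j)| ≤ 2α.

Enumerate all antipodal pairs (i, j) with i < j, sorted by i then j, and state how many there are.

count = 2; pairs: (1,3), (2,4)

α = atan 0.2 = 11.31°;  2α = 22.62°
n_0 = (-0.7128, -0.7014)
n_1 = (-0.0458, -0.9989)
n_2 = (+0.9778, +0.2097)
n_3 = (-0.3175, +0.9482)
n_4 = (-0.9985, +0.0549)
  (0,1): δ = 137.16°  ·
  (0,2): δ = 32.44°  ·
  (0,3): δ = 63.98°  ·
  (0,4): δ = 132.31°  ·
  (1,2): δ = 75.27°  ·
  (1,3): δ = 21.14°  ✓
  (1,4): δ = 89.48°  ·
  (2,3): δ = 83.59°  ·
  (2,4): δ = 15.25°  ✓
  (3,4): δ = 111.66°  ·
antipodal pairs: 2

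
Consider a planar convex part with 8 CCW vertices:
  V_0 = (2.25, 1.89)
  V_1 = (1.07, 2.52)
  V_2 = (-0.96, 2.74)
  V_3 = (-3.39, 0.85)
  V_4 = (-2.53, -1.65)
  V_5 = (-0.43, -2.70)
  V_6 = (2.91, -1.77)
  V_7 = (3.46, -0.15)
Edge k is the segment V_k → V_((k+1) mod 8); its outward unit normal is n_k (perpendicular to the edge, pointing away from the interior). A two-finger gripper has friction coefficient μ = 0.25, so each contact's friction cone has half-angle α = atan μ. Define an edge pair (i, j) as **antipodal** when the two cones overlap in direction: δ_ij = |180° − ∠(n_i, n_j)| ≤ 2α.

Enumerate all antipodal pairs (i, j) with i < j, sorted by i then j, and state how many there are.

α = atan 0.25 = 14.04°;  2α = 28.07°
n_0 = (+0.4710, +0.8821)
n_1 = (+0.1077, +0.9942)
n_2 = (-0.6139, +0.7894)
n_3 = (-0.9456, -0.3253)
n_4 = (-0.4472, -0.8944)
n_5 = (+0.2682, -0.9634)
n_6 = (+0.9469, -0.3215)
n_7 = (+0.8601, +0.5101)
  (0,1): δ = 158.09°  ·
  (0,2): δ = 114.03°  ·
  (0,3): δ = 42.92°  ·
  (0,4): δ = 1.53°  ✓
  (0,5): δ = 43.66°  ·
  (0,6): δ = 99.35°  ·
  (0,7): δ = 148.77°  ·
  (1,2): δ = 135.94°  ·
  (1,3): δ = 64.83°  ·
  (1,4): δ = 20.38°  ✓
  (1,5): δ = 21.74°  ✓
  (1,6): δ = 77.43°  ·
  (1,7): δ = 126.86°  ·
  (2,3): δ = 108.89°  ·
  (2,4): δ = 64.44°  ·
  (2,5): δ = 22.32°  ✓
  (2,6): δ = 33.37°  ·
  (2,7): δ = 82.80°  ·
  (3,4): δ = 135.55°  ·
  (3,5): δ = 93.42°  ·
  (3,6): δ = 37.74°  ·
  (3,7): δ = 11.69°  ✓
  (4,5): δ = 137.88°  ·
  (4,6): δ = 82.19°  ·
  (4,7): δ = 32.76°  ·
  (5,6): δ = 124.31°  ·
  (5,7): δ = 74.89°  ·
  (6,7): δ = 130.57°  ·
antipodal pairs: 5

count = 5; pairs: (0,4), (1,4), (1,5), (2,5), (3,7)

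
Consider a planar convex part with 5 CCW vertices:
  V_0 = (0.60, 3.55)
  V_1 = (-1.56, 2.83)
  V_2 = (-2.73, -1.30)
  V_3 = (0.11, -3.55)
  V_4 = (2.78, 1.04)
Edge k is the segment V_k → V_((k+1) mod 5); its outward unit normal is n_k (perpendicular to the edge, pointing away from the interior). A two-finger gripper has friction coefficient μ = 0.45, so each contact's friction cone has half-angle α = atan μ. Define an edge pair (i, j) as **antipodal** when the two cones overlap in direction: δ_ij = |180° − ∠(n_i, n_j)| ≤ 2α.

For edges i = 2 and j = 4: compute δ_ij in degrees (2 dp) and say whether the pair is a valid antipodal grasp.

α = atan 0.45 = 24.23°;  2α = 48.46°
edge 2: e_2 = (+2.84, -2.25);  n_2 = (-0.6210, -0.7838)
edge 4: e_4 = (-2.18, +2.51);  n_4 = (+0.7550, +0.6557)
∠(n_2, n_4) = 169.36°
δ = |180° − 169.36°| = 10.64°
10.64° ≤ 2α = 48.46°  →  valid

δ = 10.64°, valid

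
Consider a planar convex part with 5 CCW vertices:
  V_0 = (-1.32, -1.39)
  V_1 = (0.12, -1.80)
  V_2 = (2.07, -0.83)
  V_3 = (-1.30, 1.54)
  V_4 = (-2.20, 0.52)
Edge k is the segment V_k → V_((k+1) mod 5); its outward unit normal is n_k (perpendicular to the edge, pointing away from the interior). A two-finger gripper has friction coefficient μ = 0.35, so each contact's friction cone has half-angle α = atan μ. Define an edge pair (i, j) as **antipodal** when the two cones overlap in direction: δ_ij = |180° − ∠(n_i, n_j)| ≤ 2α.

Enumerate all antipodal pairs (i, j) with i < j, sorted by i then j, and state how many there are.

count = 3; pairs: (0,2), (1,3), (2,4)

α = atan 0.35 = 19.29°;  2α = 38.58°
n_0 = (-0.2738, -0.9618)
n_1 = (+0.4454, -0.8953)
n_2 = (+0.5753, +0.8180)
n_3 = (-0.7498, +0.6616)
n_4 = (-0.9082, -0.4185)
  (0,1): δ = 137.66°  ·
  (0,2): δ = 19.22°  ✓
  (0,3): δ = 64.47°  ·
  (0,4): δ = 130.63°  ·
  (1,2): δ = 61.56°  ·
  (1,3): δ = 22.13°  ✓
  (1,4): δ = 88.29°  ·
  (2,3): δ = 96.31°  ·
  (2,4): δ = 30.15°  ✓
  (3,4): δ = 113.84°  ·
antipodal pairs: 3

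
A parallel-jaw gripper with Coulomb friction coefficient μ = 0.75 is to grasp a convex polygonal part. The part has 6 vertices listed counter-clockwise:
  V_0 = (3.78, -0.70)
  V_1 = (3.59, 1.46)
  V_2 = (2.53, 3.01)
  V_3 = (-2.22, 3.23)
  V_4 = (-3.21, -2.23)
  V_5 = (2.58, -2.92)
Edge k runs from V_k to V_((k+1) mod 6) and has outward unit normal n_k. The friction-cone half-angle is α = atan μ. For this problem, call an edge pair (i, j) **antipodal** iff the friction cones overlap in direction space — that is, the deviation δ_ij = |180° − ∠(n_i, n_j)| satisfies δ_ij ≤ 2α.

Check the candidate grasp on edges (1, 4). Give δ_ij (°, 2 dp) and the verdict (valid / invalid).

δ = 48.84°, valid

α = atan 0.75 = 36.87°;  2α = 73.74°
edge 1: e_1 = (-1.06, +1.55);  n_1 = (+0.8254, +0.5645)
edge 4: e_4 = (+5.79, -0.69);  n_4 = (-0.1183, -0.9930)
∠(n_1, n_4) = 131.16°
δ = |180° − 131.16°| = 48.84°
48.84° ≤ 2α = 73.74°  →  valid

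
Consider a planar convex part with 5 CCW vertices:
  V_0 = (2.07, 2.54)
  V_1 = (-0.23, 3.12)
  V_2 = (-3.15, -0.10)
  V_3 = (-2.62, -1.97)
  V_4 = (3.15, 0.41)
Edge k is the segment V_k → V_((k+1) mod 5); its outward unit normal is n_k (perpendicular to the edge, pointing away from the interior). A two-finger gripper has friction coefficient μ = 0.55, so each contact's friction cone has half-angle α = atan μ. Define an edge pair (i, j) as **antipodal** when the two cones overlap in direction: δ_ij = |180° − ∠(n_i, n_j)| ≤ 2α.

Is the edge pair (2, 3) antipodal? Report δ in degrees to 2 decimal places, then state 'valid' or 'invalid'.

δ = 83.41°, invalid

α = atan 0.55 = 28.81°;  2α = 57.62°
edge 2: e_2 = (+0.53, -1.87);  n_2 = (-0.9621, -0.2727)
edge 3: e_3 = (+5.77, +2.38);  n_3 = (+0.3813, -0.9244)
∠(n_2, n_3) = 96.59°
δ = |180° − 96.59°| = 83.41°
83.41° > 2α = 57.62°  →  invalid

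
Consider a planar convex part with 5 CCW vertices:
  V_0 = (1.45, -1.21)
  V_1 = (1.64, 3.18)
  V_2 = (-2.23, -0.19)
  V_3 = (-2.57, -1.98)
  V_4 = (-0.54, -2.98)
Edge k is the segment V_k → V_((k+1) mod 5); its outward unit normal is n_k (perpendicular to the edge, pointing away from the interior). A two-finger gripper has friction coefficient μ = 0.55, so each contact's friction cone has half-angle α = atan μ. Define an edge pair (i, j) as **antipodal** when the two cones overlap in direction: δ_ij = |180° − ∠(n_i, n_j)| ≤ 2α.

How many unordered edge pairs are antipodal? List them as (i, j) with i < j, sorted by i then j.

count = 4; pairs: (0,1), (0,2), (1,4), (2,4)

α = atan 0.55 = 28.81°;  2α = 57.62°
n_0 = (+0.9991, -0.0432)
n_1 = (-0.6567, +0.7541)
n_2 = (-0.9824, +0.1866)
n_3 = (-0.4419, -0.8971)
n_4 = (+0.6646, -0.7472)
  (0,1): δ = 46.47°  ✓
  (0,2): δ = 8.28°  ✓
  (0,3): δ = 66.25°  ·
  (0,4): δ = 134.13°  ·
  (1,2): δ = 141.80°  ·
  (1,3): δ = 67.27°  ·
  (1,4): δ = 0.60°  ✓
  (2,3): δ = 105.47°  ·
  (2,4): δ = 37.59°  ✓
  (3,4): δ = 112.12°  ·
antipodal pairs: 4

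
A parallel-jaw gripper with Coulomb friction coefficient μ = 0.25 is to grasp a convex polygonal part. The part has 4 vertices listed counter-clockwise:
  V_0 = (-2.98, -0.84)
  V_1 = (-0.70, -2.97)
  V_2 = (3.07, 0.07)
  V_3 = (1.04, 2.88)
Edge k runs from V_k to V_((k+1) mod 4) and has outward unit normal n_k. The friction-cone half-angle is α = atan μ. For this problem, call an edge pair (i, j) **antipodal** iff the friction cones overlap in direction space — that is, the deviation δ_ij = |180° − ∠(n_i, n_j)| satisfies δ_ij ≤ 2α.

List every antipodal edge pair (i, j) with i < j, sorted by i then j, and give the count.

count = 2; pairs: (0,2), (1,3)

α = atan 0.25 = 14.04°;  2α = 28.07°
n_0 = (-0.6827, -0.7307)
n_1 = (+0.6277, -0.7784)
n_2 = (+0.8106, +0.5856)
n_3 = (-0.6792, +0.7340)
  (0,1): δ = 98.07°  ·
  (0,2): δ = 11.10°  ✓
  (0,3): δ = 85.83°  ·
  (1,2): δ = 93.04°  ·
  (1,3): δ = 3.90°  ✓
  (2,3): δ = 83.06°  ·
antipodal pairs: 2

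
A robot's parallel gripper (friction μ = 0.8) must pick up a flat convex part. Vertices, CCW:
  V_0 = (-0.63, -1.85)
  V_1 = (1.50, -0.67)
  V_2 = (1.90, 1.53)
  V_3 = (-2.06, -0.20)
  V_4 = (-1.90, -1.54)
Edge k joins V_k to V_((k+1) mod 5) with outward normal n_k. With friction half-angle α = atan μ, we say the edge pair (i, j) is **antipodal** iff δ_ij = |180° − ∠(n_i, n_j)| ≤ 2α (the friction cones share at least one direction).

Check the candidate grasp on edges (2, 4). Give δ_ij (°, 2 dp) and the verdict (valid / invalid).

α = atan 0.8 = 38.66°;  2α = 77.32°
edge 2: e_2 = (-3.96, -1.73);  n_2 = (-0.4003, +0.9164)
edge 4: e_4 = (+1.27, -0.31);  n_4 = (-0.2371, -0.9715)
∠(n_2, n_4) = 142.68°
δ = |180° − 142.68°| = 37.32°
37.32° ≤ 2α = 77.32°  →  valid

δ = 37.32°, valid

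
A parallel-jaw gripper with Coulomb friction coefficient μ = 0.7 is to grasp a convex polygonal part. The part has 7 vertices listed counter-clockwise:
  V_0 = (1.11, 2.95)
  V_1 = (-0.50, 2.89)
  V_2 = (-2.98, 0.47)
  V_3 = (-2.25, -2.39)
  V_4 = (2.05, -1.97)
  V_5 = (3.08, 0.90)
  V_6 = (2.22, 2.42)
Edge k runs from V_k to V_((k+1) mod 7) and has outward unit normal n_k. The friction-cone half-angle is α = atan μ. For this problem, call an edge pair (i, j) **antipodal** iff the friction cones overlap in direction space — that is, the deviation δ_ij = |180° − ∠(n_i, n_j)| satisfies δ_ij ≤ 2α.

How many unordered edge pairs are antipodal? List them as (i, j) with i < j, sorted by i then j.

count = 9; pairs: (0,3), (0,4), (1,3), (1,4), (2,4), (2,5), (2,6), (3,5), (3,6)

α = atan 0.7 = 34.99°;  2α = 69.98°
n_0 = (-0.0372, +0.9993)
n_1 = (-0.6984, +0.7157)
n_2 = (-0.9689, -0.2473)
n_3 = (+0.0972, -0.9953)
n_4 = (+0.9412, -0.3378)
n_5 = (+0.8703, +0.4924)
n_6 = (+0.4309, +0.9024)
  (0,1): δ = 137.84°  ·
  (0,2): δ = 77.82°  ·
  (0,3): δ = 3.44°  ✓
  (0,4): δ = 68.12°  ✓
  (0,5): δ = 117.37°  ·
  (0,6): δ = 152.34°  ·
  (1,2): δ = 119.98°  ·
  (1,3): δ = 38.72°  ✓
  (1,4): δ = 25.96°  ✓
  (1,5): δ = 75.20°  ·
  (1,6): δ = 110.18°  ·
  (2,3): δ = 98.74°  ·
  (2,4): δ = 34.06°  ✓
  (2,5): δ = 15.18°  ✓
  (2,6): δ = 50.16°  ✓
  (3,4): δ = 115.32°  ·
  (3,5): δ = 66.08°  ✓
  (3,6): δ = 31.10°  ✓
  (4,5): δ = 130.76°  ·
  (4,6): δ = 95.78°  ·
  (5,6): δ = 145.02°  ·
antipodal pairs: 9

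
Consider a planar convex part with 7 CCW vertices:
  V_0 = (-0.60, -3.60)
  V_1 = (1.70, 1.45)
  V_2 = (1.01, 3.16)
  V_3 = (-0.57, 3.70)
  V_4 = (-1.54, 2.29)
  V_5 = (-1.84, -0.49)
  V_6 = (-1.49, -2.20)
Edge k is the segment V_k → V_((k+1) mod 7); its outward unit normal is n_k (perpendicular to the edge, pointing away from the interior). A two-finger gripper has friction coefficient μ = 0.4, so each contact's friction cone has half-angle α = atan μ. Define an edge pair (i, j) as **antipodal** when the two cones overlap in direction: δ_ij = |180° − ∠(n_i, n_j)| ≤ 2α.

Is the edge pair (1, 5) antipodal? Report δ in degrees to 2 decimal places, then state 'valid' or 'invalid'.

α = atan 0.4 = 21.80°;  2α = 43.60°
edge 1: e_1 = (-0.69, +1.71);  n_1 = (+0.9274, +0.3742)
edge 5: e_5 = (+0.35, -1.71);  n_5 = (-0.9797, -0.2005)
∠(n_1, n_5) = 169.59°
δ = |180° − 169.59°| = 10.41°
10.41° ≤ 2α = 43.60°  →  valid

δ = 10.41°, valid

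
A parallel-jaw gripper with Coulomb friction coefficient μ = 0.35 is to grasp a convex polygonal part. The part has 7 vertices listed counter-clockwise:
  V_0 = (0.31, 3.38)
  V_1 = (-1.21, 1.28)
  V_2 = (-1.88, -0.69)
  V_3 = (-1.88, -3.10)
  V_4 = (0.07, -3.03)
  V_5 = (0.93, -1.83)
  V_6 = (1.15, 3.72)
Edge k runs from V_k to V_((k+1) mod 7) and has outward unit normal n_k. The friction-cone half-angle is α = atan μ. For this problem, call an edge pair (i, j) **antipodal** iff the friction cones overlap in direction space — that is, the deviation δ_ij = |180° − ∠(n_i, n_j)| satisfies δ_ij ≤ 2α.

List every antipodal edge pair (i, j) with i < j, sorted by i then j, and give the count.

α = atan 0.35 = 19.29°;  2α = 38.58°
n_0 = (-0.8101, +0.5863)
n_1 = (-0.9467, +0.3220)
n_2 = (-1.0000, -0.0000)
n_3 = (+0.0359, -0.9994)
n_4 = (+0.8128, -0.5825)
n_5 = (+0.9992, -0.0396)
n_6 = (-0.3752, +0.9269)
  (0,1): δ = 162.89°  ·
  (0,2): δ = 144.10°  ·
  (0,3): δ = 52.05°  ·
  (0,4): δ = 0.27°  ✓
  (0,5): δ = 33.63°  ✓
  (0,6): δ = 147.93°  ·
  (1,2): δ = 161.22°  ·
  (1,3): δ = 69.16°  ·
  (1,4): δ = 16.84°  ✓
  (1,5): δ = 16.51°  ✓
  (1,6): δ = 130.82°  ·
  (2,3): δ = 87.94°  ·
  (2,4): δ = 35.63°  ✓
  (2,5): δ = 2.27°  ✓
  (2,6): δ = 112.04°  ·
  (3,4): δ = 127.68°  ·
  (3,5): δ = 94.33°  ·
  (3,6): δ = 19.98°  ✓
  (4,5): δ = 146.64°  ·
  (4,6): δ = 32.34°  ✓
  (5,6): δ = 65.69°  ·
antipodal pairs: 8

count = 8; pairs: (0,4), (0,5), (1,4), (1,5), (2,4), (2,5), (3,6), (4,6)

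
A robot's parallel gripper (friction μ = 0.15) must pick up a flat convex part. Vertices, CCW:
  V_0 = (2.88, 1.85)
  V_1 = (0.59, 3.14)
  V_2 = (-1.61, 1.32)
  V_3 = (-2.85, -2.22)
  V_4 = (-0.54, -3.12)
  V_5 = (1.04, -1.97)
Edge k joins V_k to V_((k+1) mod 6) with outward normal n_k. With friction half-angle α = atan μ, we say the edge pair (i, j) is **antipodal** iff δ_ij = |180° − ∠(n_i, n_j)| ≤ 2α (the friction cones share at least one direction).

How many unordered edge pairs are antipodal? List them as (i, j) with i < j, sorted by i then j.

α = atan 0.15 = 8.53°;  2α = 17.06°
n_0 = (+0.4908, +0.8713)
n_1 = (-0.6374, +0.7705)
n_2 = (-0.9438, +0.3306)
n_3 = (-0.3630, -0.9318)
n_4 = (+0.5885, -0.8085)
n_5 = (+0.9009, -0.4340)
  (0,1): δ = 111.01°  ·
  (0,2): δ = 79.91°  ·
  (0,3): δ = 8.11°  ✓
  (0,4): δ = 65.44°  ·
  (0,5): δ = 93.67°  ·
  (1,2): δ = 148.90°  ·
  (1,3): δ = 60.89°  ·
  (1,4): δ = 3.55°  ✓
  (1,5): δ = 24.68°  ·
  (2,3): δ = 91.98°  ·
  (2,4): δ = 34.65°  ·
  (2,5): δ = 6.41°  ✓
  (3,4): δ = 122.66°  ·
  (3,5): δ = 94.43°  ·
  (4,5): δ = 151.77°  ·
antipodal pairs: 3

count = 3; pairs: (0,3), (1,4), (2,5)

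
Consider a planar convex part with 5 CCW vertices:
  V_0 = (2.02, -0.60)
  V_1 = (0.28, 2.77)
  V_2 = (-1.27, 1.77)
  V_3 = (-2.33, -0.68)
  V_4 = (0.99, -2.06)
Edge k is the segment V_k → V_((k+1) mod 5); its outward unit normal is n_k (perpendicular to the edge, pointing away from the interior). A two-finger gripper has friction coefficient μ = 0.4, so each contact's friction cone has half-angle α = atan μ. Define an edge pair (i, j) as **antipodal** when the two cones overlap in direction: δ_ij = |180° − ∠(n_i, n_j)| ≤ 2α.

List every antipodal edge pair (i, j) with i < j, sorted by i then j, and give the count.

count = 3; pairs: (0,3), (1,4), (2,4)

α = atan 0.4 = 21.80°;  2α = 43.60°
n_0 = (+0.8886, +0.4588)
n_1 = (-0.5421, +0.8403)
n_2 = (-0.9178, +0.3971)
n_3 = (-0.3838, -0.9234)
n_4 = (+0.8171, -0.5765)
  (0,1): δ = 84.48°  ·
  (0,2): δ = 50.70°  ·
  (0,3): δ = 40.12°  ✓
  (0,4): δ = 117.49°  ·
  (1,2): δ = 146.22°  ·
  (1,3): δ = 55.40°  ·
  (1,4): δ = 21.97°  ✓
  (2,3): δ = 89.17°  ·
  (2,4): δ = 11.81°  ✓
  (3,4): δ = 102.63°  ·
antipodal pairs: 3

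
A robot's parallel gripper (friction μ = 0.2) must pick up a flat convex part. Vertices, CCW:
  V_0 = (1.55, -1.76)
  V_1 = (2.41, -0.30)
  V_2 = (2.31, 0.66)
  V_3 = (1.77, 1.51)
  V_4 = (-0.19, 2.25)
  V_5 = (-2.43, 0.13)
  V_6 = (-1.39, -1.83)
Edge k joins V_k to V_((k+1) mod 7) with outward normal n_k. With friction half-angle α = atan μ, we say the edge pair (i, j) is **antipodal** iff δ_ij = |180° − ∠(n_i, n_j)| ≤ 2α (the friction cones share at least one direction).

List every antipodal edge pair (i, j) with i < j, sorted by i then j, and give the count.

α = atan 0.2 = 11.31°;  2α = 22.62°
n_0 = (+0.8616, -0.5075)
n_1 = (+0.9946, +0.1036)
n_2 = (+0.8441, +0.5362)
n_3 = (+0.3532, +0.9355)
n_4 = (-0.6874, +0.7263)
n_5 = (-0.8833, -0.4687)
n_6 = (+0.0238, -0.9997)
  (0,1): δ = 143.55°  ·
  (0,2): δ = 117.07°  ·
  (0,3): δ = 80.18°  ·
  (0,4): δ = 16.08°  ✓
  (0,5): δ = 58.45°  ·
  (0,6): δ = 121.86°  ·
  (1,2): δ = 153.52°  ·
  (1,3): δ = 116.63°  ·
  (1,4): δ = 52.52°  ·
  (1,5): δ = 22.00°  ✓
  (1,6): δ = 85.42°  ·
  (2,3): δ = 143.11°  ·
  (2,4): δ = 79.00°  ·
  (2,5): δ = 4.48°  ✓
  (2,6): δ = 58.94°  ·
  (3,4): δ = 115.89°  ·
  (3,5): δ = 41.36°  ·
  (3,6): δ = 22.05°  ✓
  (4,5): δ = 105.47°  ·
  (4,6): δ = 42.06°  ·
  (5,6): δ = 116.59°  ·
antipodal pairs: 4

count = 4; pairs: (0,4), (1,5), (2,5), (3,6)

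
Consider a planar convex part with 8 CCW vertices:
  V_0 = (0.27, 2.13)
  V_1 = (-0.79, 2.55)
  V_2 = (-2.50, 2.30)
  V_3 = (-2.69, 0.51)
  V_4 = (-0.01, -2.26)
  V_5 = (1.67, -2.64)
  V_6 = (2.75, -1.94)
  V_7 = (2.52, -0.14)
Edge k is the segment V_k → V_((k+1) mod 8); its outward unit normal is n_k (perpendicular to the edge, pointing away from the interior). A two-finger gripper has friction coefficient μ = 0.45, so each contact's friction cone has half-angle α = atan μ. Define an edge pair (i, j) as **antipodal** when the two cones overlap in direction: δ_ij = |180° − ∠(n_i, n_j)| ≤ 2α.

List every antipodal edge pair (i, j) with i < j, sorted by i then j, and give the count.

count = 8; pairs: (0,3), (0,4), (1,4), (1,5), (2,6), (3,6), (3,7), (4,7)

α = atan 0.45 = 24.23°;  2α = 48.46°
n_0 = (+0.3684, +0.9297)
n_1 = (-0.1447, +0.9895)
n_2 = (-0.9944, +0.1056)
n_3 = (-0.7187, -0.6953)
n_4 = (-0.2206, -0.9754)
n_5 = (+0.5439, -0.8392)
n_6 = (+0.9919, +0.1267)
n_7 = (+0.7102, +0.7040)
  (0,1): δ = 150.07°  ·
  (0,2): δ = 74.44°  ·
  (0,3): δ = 24.33°  ✓
  (0,4): δ = 8.87°  ✓
  (0,5): δ = 54.56°  ·
  (0,6): δ = 118.90°  ·
  (0,7): δ = 156.36°  ·
  (1,2): δ = 104.38°  ·
  (1,3): δ = 54.26°  ·
  (1,4): δ = 21.06°  ✓
  (1,5): δ = 24.63°  ✓
  (1,6): δ = 88.96°  ·
  (1,7): δ = 126.43°  ·
  (2,3): δ = 129.89°  ·
  (2,4): δ = 96.69°  ·
  (2,5): δ = 50.99°  ·
  (2,6): δ = 13.34°  ✓
  (2,7): δ = 50.81°  ·
  (3,4): δ = 146.80°  ·
  (3,5): δ = 101.10°  ·
  (3,6): δ = 36.77°  ✓
  (3,7): δ = 0.69°  ✓
  (4,5): δ = 134.31°  ·
  (4,6): δ = 69.97°  ·
  (4,7): δ = 32.51°  ✓
  (5,6): δ = 115.67°  ·
  (5,7): δ = 78.20°  ·
  (6,7): δ = 142.54°  ·
antipodal pairs: 8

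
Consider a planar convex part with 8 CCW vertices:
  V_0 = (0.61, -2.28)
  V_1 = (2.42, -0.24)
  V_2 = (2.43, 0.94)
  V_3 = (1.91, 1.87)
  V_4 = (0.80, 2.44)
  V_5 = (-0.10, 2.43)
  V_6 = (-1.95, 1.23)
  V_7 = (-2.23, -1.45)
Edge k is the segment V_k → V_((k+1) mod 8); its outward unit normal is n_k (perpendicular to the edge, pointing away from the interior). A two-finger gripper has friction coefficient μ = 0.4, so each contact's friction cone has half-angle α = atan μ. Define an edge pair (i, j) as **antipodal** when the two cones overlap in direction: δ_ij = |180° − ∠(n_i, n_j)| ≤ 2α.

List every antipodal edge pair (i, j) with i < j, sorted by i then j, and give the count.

α = atan 0.4 = 21.80°;  2α = 43.60°
n_0 = (+0.7480, -0.6637)
n_1 = (+1.0000, -0.0085)
n_2 = (+0.8728, +0.4880)
n_3 = (+0.4568, +0.8896)
n_4 = (-0.0111, +0.9999)
n_5 = (-0.5442, +0.8390)
n_6 = (-0.9946, +0.1039)
n_7 = (-0.2805, -0.9598)
  (0,1): δ = 138.90°  ·
  (0,2): δ = 109.21°  ·
  (0,3): δ = 75.60°  ·
  (0,4): δ = 47.78°  ·
  (0,5): δ = 15.45°  ✓
  (0,6): δ = 35.62°  ✓
  (0,7): δ = 115.29°  ·
  (1,2): δ = 150.30°  ·
  (1,3): δ = 116.70°  ·
  (1,4): δ = 88.88°  ·
  (1,5): δ = 56.55°  ·
  (1,6): δ = 5.48°  ✓
  (1,7): δ = 74.19°  ·
  (2,3): δ = 146.39°  ·
  (2,4): δ = 118.57°  ·
  (2,5): δ = 86.24°  ·
  (2,6): δ = 35.18°  ✓
  (2,7): δ = 44.50°  ·
  (3,4): δ = 152.18°  ·
  (3,5): δ = 119.85°  ·
  (3,6): δ = 68.78°  ·
  (3,7): δ = 10.89°  ✓
  (4,5): δ = 147.67°  ·
  (4,6): δ = 96.60°  ·
  (4,7): δ = 16.93°  ✓
  (5,6): δ = 128.93°  ·
  (5,7): δ = 49.26°  ·
  (6,7): δ = 100.33°  ·
antipodal pairs: 6

count = 6; pairs: (0,5), (0,6), (1,6), (2,6), (3,7), (4,7)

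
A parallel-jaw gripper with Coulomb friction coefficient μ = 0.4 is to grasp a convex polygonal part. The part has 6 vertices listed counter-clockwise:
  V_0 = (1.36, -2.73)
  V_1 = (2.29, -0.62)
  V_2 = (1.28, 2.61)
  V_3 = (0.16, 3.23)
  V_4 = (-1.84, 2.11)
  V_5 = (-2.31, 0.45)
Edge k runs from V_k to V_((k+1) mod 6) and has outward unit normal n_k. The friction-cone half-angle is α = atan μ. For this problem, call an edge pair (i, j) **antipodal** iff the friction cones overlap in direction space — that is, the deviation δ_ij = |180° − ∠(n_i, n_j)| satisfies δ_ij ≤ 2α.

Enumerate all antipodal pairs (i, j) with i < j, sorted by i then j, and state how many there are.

α = atan 0.4 = 21.80°;  2α = 43.60°
n_0 = (+0.9151, -0.4033)
n_1 = (+0.9544, +0.2984)
n_2 = (+0.4843, +0.8749)
n_3 = (-0.4886, +0.8725)
n_4 = (-0.9622, +0.2724)
n_5 = (-0.6549, -0.7558)
  (0,1): δ = 138.85°  ·
  (0,2): δ = 95.18°  ·
  (0,3): δ = 36.97°  ✓
  (0,4): δ = 7.98°  ✓
  (0,5): δ = 72.88°  ·
  (1,2): δ = 136.33°  ·
  (1,3): δ = 78.12°  ·
  (1,4): δ = 33.17°  ✓
  (1,5): δ = 31.73°  ✓
  (2,3): δ = 121.78°  ·
  (2,4): δ = 76.84°  ·
  (2,5): δ = 11.94°  ✓
  (3,4): δ = 135.06°  ·
  (3,5): δ = 70.16°  ·
  (4,5): δ = 115.10°  ·
antipodal pairs: 5

count = 5; pairs: (0,3), (0,4), (1,4), (1,5), (2,5)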